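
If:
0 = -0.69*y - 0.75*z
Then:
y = -1.08695652173913*z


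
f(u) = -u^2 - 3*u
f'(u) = -2*u - 3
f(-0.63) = 1.49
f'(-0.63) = -1.74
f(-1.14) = 2.12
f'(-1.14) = -0.72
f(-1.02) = 2.02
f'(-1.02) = -0.96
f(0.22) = -0.71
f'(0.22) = -3.44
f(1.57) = -7.17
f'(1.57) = -6.14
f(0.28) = -0.92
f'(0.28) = -3.56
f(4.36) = -32.09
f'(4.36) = -11.72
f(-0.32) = 0.86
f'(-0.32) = -2.36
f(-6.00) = -18.00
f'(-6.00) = 9.00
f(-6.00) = -18.00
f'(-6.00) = 9.00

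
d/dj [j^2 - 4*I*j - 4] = 2*j - 4*I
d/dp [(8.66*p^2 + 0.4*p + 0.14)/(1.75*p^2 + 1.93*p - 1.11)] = (16.0138*p^2 - 19.7152*p - 0.7142)/(3.0625*p^4 + 6.755*p^3 - 0.1601*p^2 - 4.2846*p + 1.2321)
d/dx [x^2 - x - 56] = 2*x - 1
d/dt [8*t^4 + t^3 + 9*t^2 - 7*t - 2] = 32*t^3 + 3*t^2 + 18*t - 7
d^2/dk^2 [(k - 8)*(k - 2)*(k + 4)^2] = 12*k^2 - 12*k - 96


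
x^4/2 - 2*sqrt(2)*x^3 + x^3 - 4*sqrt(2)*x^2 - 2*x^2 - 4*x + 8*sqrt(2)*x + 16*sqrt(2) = (x/2 + 1)*(x - 2)*(x + 2)*(x - 4*sqrt(2))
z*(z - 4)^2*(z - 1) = z^4 - 9*z^3 + 24*z^2 - 16*z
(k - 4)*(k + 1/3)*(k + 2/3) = k^3 - 3*k^2 - 34*k/9 - 8/9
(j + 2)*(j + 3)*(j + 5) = j^3 + 10*j^2 + 31*j + 30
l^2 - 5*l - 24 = (l - 8)*(l + 3)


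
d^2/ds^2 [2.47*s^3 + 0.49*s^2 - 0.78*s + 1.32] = 14.82*s + 0.98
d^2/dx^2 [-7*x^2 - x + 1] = -14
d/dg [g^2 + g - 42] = 2*g + 1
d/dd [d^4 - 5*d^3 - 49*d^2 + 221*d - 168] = 4*d^3 - 15*d^2 - 98*d + 221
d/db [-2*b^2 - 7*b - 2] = -4*b - 7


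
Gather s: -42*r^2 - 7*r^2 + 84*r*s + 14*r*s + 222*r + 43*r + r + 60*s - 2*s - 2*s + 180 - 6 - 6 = -49*r^2 + 266*r + s*(98*r + 56) + 168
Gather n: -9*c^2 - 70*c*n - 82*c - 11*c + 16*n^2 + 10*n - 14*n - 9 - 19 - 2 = -9*c^2 - 93*c + 16*n^2 + n*(-70*c - 4) - 30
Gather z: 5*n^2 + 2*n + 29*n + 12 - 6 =5*n^2 + 31*n + 6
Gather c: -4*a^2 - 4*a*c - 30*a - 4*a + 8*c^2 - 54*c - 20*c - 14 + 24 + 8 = -4*a^2 - 34*a + 8*c^2 + c*(-4*a - 74) + 18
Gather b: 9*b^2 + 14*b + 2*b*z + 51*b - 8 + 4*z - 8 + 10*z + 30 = 9*b^2 + b*(2*z + 65) + 14*z + 14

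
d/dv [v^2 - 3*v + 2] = 2*v - 3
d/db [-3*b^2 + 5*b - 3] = 5 - 6*b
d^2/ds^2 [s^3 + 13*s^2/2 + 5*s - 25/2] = 6*s + 13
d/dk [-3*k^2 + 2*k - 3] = 2 - 6*k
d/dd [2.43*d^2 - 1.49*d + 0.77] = 4.86*d - 1.49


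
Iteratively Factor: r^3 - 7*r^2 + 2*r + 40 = (r - 5)*(r^2 - 2*r - 8) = (r - 5)*(r + 2)*(r - 4)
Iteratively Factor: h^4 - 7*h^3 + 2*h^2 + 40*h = (h + 2)*(h^3 - 9*h^2 + 20*h) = (h - 5)*(h + 2)*(h^2 - 4*h) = (h - 5)*(h - 4)*(h + 2)*(h)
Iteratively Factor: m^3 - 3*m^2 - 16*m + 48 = (m - 3)*(m^2 - 16) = (m - 3)*(m + 4)*(m - 4)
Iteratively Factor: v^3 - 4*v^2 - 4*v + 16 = (v - 2)*(v^2 - 2*v - 8) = (v - 2)*(v + 2)*(v - 4)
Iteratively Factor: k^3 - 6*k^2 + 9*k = (k - 3)*(k^2 - 3*k) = k*(k - 3)*(k - 3)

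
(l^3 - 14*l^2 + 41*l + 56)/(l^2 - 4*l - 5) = (l^2 - 15*l + 56)/(l - 5)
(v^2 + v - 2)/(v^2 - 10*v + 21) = (v^2 + v - 2)/(v^2 - 10*v + 21)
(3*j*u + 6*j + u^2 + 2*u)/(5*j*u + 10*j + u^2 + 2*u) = (3*j + u)/(5*j + u)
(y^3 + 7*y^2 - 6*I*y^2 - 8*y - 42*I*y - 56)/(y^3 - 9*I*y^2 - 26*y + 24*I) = (y + 7)/(y - 3*I)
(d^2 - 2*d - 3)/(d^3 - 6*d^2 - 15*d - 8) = (d - 3)/(d^2 - 7*d - 8)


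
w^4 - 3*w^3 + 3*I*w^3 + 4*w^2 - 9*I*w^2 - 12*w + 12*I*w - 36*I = (w - 3)*(w - 2*I)*(w + 2*I)*(w + 3*I)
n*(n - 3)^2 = n^3 - 6*n^2 + 9*n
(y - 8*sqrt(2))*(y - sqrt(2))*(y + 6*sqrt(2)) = y^3 - 3*sqrt(2)*y^2 - 92*y + 96*sqrt(2)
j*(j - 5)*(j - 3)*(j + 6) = j^4 - 2*j^3 - 33*j^2 + 90*j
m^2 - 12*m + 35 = (m - 7)*(m - 5)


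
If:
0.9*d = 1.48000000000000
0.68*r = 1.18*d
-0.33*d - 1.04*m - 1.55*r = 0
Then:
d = 1.64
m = -4.77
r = 2.85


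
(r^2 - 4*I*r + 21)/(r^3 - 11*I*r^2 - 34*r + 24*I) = (r^2 - 4*I*r + 21)/(r^3 - 11*I*r^2 - 34*r + 24*I)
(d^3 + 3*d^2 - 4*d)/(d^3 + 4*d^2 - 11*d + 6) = d*(d + 4)/(d^2 + 5*d - 6)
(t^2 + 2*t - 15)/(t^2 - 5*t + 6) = (t + 5)/(t - 2)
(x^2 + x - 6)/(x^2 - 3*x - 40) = (-x^2 - x + 6)/(-x^2 + 3*x + 40)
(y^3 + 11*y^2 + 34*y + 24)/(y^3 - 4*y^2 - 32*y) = (y^2 + 7*y + 6)/(y*(y - 8))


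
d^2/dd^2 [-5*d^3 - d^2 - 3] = -30*d - 2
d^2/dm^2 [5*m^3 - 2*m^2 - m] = 30*m - 4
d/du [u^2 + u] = 2*u + 1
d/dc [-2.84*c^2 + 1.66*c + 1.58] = 1.66 - 5.68*c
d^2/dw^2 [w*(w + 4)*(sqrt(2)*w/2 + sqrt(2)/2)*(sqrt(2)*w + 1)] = 12*w^2 + 3*sqrt(2)*w + 30*w + 5*sqrt(2) + 8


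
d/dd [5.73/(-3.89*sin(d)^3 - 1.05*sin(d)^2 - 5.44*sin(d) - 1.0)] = (66.8691*sin(d)^2 + 12.033*sin(d) + 31.1712)*cos(d)/(3.89*sin(d)^3 + 1.05*sin(d)^2 + 5.44*sin(d) + 1.0)^2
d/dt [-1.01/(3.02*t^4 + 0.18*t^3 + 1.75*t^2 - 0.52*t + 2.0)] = (12.2008*t^3 + 0.5454*t^2 + 3.535*t - 0.5252)/(3.02*t^4 + 0.18*t^3 + 1.75*t^2 - 0.52*t + 2.0)^2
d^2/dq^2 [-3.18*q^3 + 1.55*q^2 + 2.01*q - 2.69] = 3.1 - 19.08*q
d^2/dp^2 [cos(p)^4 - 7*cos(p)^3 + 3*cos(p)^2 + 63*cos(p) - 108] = -231*cos(p)/4 - 4*cos(2*p)^2 - 8*cos(2*p) + 63*cos(3*p)/4 + 2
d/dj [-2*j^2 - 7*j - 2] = -4*j - 7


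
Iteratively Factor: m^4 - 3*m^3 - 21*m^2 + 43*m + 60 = (m + 1)*(m^3 - 4*m^2 - 17*m + 60) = (m + 1)*(m + 4)*(m^2 - 8*m + 15) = (m - 3)*(m + 1)*(m + 4)*(m - 5)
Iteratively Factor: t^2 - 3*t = (t)*(t - 3)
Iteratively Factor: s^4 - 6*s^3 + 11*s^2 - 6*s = (s - 2)*(s^3 - 4*s^2 + 3*s) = (s - 3)*(s - 2)*(s^2 - s) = s*(s - 3)*(s - 2)*(s - 1)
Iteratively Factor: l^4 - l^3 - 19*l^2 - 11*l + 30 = (l - 5)*(l^3 + 4*l^2 + l - 6) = (l - 5)*(l + 2)*(l^2 + 2*l - 3) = (l - 5)*(l - 1)*(l + 2)*(l + 3)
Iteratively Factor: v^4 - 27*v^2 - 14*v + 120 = (v + 4)*(v^3 - 4*v^2 - 11*v + 30) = (v + 3)*(v + 4)*(v^2 - 7*v + 10) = (v - 2)*(v + 3)*(v + 4)*(v - 5)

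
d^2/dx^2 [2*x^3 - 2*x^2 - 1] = 12*x - 4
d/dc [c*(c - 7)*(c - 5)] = 3*c^2 - 24*c + 35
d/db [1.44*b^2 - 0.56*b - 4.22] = 2.88*b - 0.56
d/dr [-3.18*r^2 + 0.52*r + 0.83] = 0.52 - 6.36*r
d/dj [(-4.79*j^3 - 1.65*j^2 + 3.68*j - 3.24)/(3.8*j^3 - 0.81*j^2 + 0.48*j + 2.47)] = (-7.105427357601e-15*j^5 + 10.1499*j^4 - 32.5664*j^3 + 3.6309*j^2 - 13.3998*j + 10.6448)/(14.44*j^6 - 6.156*j^5 + 4.3041*j^4 + 17.9944*j^3 - 3.771*j^2 + 2.3712*j + 6.1009)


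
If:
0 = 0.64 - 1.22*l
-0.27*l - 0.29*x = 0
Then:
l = 0.52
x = -0.49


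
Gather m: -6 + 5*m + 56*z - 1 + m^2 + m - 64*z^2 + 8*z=m^2 + 6*m - 64*z^2 + 64*z - 7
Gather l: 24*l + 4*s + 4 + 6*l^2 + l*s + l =6*l^2 + l*(s + 25) + 4*s + 4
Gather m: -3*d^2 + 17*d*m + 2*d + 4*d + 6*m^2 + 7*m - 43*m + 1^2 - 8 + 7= -3*d^2 + 6*d + 6*m^2 + m*(17*d - 36)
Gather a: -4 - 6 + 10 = 0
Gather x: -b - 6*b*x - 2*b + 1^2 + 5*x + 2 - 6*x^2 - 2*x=-3*b - 6*x^2 + x*(3 - 6*b) + 3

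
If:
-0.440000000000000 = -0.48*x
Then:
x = 0.92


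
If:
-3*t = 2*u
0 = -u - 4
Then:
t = 8/3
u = -4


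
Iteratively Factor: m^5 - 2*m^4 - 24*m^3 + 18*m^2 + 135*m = (m)*(m^4 - 2*m^3 - 24*m^2 + 18*m + 135) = m*(m + 3)*(m^3 - 5*m^2 - 9*m + 45) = m*(m - 5)*(m + 3)*(m^2 - 9) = m*(m - 5)*(m - 3)*(m + 3)*(m + 3)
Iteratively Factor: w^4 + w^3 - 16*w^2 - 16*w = (w - 4)*(w^3 + 5*w^2 + 4*w) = (w - 4)*(w + 4)*(w^2 + w) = w*(w - 4)*(w + 4)*(w + 1)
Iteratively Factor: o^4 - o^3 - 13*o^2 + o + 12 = (o - 1)*(o^3 - 13*o - 12) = (o - 4)*(o - 1)*(o^2 + 4*o + 3) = (o - 4)*(o - 1)*(o + 1)*(o + 3)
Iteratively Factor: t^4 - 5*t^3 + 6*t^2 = (t)*(t^3 - 5*t^2 + 6*t) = t^2*(t^2 - 5*t + 6) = t^2*(t - 3)*(t - 2)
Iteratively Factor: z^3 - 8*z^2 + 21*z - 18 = (z - 3)*(z^2 - 5*z + 6) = (z - 3)^2*(z - 2)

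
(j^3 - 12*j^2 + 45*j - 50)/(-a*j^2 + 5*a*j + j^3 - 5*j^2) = (-j^2 + 7*j - 10)/(j*(a - j))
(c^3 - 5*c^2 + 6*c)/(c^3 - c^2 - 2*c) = (c - 3)/(c + 1)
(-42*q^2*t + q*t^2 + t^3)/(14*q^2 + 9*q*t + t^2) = t*(-6*q + t)/(2*q + t)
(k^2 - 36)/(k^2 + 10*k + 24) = (k - 6)/(k + 4)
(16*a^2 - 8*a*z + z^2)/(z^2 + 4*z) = (16*a^2 - 8*a*z + z^2)/(z*(z + 4))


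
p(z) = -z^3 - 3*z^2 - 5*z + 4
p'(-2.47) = -8.48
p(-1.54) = 8.24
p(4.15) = -139.89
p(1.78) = -20.04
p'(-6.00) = -77.00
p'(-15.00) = -590.00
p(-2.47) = 13.12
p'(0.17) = -6.11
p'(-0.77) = -2.16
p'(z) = -3*z^2 - 6*z - 5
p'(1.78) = -25.19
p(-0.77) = 6.53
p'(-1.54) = -2.87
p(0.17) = 3.06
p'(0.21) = -6.39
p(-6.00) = 142.00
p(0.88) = -3.40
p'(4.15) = -81.57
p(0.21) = 2.81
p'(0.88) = -12.60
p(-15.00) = 2779.00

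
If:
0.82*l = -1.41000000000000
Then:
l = -1.72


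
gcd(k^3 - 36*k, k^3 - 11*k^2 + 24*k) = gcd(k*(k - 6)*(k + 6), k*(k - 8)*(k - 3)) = k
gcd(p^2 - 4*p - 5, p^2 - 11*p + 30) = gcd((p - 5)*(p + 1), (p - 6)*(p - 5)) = p - 5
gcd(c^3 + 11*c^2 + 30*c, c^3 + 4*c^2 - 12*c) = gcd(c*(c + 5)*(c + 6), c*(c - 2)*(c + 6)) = c^2 + 6*c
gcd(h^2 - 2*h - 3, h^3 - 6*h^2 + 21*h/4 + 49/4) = h + 1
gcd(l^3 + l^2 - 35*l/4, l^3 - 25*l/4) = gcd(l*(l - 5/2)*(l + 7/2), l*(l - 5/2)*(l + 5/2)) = l^2 - 5*l/2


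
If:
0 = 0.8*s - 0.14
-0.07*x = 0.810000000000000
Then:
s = 0.18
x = -11.57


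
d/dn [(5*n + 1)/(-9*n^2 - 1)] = (45*n^2 + 18*n - 5)/(81*n^4 + 18*n^2 + 1)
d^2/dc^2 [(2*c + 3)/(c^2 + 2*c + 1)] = 2*(2*c + 5)/(c^4 + 4*c^3 + 6*c^2 + 4*c + 1)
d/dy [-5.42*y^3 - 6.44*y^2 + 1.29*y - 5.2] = -16.26*y^2 - 12.88*y + 1.29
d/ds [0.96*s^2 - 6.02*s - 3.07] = 1.92*s - 6.02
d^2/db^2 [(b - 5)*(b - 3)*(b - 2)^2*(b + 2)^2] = 30*b^4 - 160*b^3 + 84*b^2 + 384*b - 208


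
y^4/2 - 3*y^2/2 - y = y*(y/2 + 1/2)*(y - 2)*(y + 1)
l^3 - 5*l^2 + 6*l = l*(l - 3)*(l - 2)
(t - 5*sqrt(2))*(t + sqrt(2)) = t^2 - 4*sqrt(2)*t - 10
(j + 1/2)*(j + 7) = j^2 + 15*j/2 + 7/2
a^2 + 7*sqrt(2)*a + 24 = (a + 3*sqrt(2))*(a + 4*sqrt(2))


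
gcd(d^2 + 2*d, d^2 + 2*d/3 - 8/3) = d + 2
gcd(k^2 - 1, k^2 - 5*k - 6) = k + 1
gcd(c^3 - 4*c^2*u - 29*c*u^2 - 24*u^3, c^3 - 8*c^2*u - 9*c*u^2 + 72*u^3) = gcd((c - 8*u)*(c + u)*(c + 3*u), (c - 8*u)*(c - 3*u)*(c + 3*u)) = -c^2 + 5*c*u + 24*u^2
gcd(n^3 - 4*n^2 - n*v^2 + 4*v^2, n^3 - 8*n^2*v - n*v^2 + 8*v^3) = -n^2 + v^2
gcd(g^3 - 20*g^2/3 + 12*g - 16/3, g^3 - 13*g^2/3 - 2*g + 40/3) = g^2 - 6*g + 8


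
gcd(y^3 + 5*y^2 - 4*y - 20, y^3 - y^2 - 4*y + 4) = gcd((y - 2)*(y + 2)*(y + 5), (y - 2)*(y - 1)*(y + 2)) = y^2 - 4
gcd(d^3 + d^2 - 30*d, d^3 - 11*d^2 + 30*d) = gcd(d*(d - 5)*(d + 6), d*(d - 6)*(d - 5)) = d^2 - 5*d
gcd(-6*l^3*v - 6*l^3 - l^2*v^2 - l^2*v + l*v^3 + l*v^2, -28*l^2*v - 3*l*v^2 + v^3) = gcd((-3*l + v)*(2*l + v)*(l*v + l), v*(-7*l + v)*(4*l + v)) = 1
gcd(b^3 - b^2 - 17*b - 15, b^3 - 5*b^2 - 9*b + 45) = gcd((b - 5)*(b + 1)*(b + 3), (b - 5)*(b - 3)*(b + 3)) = b^2 - 2*b - 15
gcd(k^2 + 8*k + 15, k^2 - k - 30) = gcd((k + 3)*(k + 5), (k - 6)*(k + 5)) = k + 5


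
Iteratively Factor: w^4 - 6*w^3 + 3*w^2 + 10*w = (w - 2)*(w^3 - 4*w^2 - 5*w) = w*(w - 2)*(w^2 - 4*w - 5) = w*(w - 5)*(w - 2)*(w + 1)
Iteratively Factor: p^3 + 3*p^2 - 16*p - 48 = (p + 3)*(p^2 - 16) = (p + 3)*(p + 4)*(p - 4)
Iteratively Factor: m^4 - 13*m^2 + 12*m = (m - 1)*(m^3 + m^2 - 12*m) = (m - 3)*(m - 1)*(m^2 + 4*m) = m*(m - 3)*(m - 1)*(m + 4)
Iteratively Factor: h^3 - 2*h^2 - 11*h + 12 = (h - 1)*(h^2 - h - 12) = (h - 1)*(h + 3)*(h - 4)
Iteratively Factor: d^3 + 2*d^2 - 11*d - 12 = (d + 1)*(d^2 + d - 12) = (d + 1)*(d + 4)*(d - 3)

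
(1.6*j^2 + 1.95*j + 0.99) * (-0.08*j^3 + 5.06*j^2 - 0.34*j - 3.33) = -0.128*j^5 + 7.94*j^4 + 9.2438*j^3 - 0.981600000000001*j^2 - 6.8301*j - 3.2967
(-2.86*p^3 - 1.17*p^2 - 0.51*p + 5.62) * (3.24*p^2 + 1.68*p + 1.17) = -9.2664*p^5 - 8.5956*p^4 - 6.9642*p^3 + 15.9831*p^2 + 8.8449*p + 6.5754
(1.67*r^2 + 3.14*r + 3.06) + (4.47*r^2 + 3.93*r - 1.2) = 6.14*r^2 + 7.07*r + 1.86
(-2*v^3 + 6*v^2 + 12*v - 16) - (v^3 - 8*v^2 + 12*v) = -3*v^3 + 14*v^2 - 16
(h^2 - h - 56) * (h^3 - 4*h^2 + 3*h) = h^5 - 5*h^4 - 49*h^3 + 221*h^2 - 168*h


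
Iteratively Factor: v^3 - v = (v - 1)*(v^2 + v) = v*(v - 1)*(v + 1)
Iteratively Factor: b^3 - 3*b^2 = (b)*(b^2 - 3*b) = b^2*(b - 3)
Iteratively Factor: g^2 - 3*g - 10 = (g + 2)*(g - 5)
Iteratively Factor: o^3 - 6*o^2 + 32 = (o - 4)*(o^2 - 2*o - 8) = (o - 4)^2*(o + 2)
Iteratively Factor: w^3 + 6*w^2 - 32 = (w + 4)*(w^2 + 2*w - 8) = (w + 4)^2*(w - 2)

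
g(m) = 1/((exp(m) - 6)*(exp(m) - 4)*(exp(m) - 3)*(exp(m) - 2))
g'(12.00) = 0.00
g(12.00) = 0.00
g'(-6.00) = 0.00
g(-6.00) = 0.01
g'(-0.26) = 0.03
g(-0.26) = 0.02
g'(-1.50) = 0.00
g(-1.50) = 0.01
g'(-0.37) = 0.02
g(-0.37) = 0.02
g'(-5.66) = 0.00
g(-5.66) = 0.01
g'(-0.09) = 0.05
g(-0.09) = 0.03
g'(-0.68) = 0.01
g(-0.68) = 0.01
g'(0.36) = 0.41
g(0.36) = 0.10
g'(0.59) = 5.54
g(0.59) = 0.46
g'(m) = -exp(m)/((exp(m) - 6)*(exp(m) - 4)*(exp(m) - 3)*(exp(m) - 2)^2) - exp(m)/((exp(m) - 6)*(exp(m) - 4)*(exp(m) - 3)^2*(exp(m) - 2)) - exp(m)/((exp(m) - 6)*(exp(m) - 4)^2*(exp(m) - 3)*(exp(m) - 2)) - exp(m)/((exp(m) - 6)^2*(exp(m) - 4)*(exp(m) - 3)*(exp(m) - 2))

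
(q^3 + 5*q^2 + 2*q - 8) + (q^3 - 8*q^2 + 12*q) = 2*q^3 - 3*q^2 + 14*q - 8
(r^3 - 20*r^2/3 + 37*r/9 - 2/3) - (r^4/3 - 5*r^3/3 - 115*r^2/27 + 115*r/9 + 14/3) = -r^4/3 + 8*r^3/3 - 65*r^2/27 - 26*r/3 - 16/3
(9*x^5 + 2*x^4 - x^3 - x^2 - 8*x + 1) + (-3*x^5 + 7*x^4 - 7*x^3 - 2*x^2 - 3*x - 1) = 6*x^5 + 9*x^4 - 8*x^3 - 3*x^2 - 11*x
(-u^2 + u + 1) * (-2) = 2*u^2 - 2*u - 2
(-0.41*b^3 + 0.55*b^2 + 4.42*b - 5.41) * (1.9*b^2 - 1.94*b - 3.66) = -0.779*b^5 + 1.8404*b^4 + 8.8316*b^3 - 20.8668*b^2 - 5.6818*b + 19.8006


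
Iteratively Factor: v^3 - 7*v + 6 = (v - 2)*(v^2 + 2*v - 3) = (v - 2)*(v - 1)*(v + 3)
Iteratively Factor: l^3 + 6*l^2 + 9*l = (l)*(l^2 + 6*l + 9) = l*(l + 3)*(l + 3)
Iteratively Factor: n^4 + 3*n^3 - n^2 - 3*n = (n)*(n^3 + 3*n^2 - n - 3) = n*(n + 3)*(n^2 - 1) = n*(n - 1)*(n + 3)*(n + 1)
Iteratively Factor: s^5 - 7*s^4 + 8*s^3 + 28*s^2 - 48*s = (s - 3)*(s^4 - 4*s^3 - 4*s^2 + 16*s) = (s - 3)*(s - 2)*(s^3 - 2*s^2 - 8*s) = (s - 4)*(s - 3)*(s - 2)*(s^2 + 2*s) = (s - 4)*(s - 3)*(s - 2)*(s + 2)*(s)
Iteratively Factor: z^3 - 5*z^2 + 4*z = (z - 4)*(z^2 - z) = z*(z - 4)*(z - 1)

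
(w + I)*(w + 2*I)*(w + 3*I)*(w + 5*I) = w^4 + 11*I*w^3 - 41*w^2 - 61*I*w + 30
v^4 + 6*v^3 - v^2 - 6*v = v*(v - 1)*(v + 1)*(v + 6)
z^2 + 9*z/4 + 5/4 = (z + 1)*(z + 5/4)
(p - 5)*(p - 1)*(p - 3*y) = p^3 - 3*p^2*y - 6*p^2 + 18*p*y + 5*p - 15*y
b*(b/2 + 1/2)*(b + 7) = b^3/2 + 4*b^2 + 7*b/2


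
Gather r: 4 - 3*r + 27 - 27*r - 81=-30*r - 50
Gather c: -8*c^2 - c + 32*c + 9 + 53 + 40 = -8*c^2 + 31*c + 102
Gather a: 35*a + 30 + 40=35*a + 70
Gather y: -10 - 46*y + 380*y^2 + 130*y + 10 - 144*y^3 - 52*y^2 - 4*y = -144*y^3 + 328*y^2 + 80*y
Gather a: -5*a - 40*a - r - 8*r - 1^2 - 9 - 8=-45*a - 9*r - 18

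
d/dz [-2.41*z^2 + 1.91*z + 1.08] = 1.91 - 4.82*z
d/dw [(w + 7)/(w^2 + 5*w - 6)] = (w^2 + 5*w - (w + 7)*(2*w + 5) - 6)/(w^2 + 5*w - 6)^2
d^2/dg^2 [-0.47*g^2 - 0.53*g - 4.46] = -0.940000000000000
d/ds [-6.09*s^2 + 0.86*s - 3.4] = 0.86 - 12.18*s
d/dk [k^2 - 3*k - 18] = 2*k - 3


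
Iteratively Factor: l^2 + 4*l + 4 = (l + 2)*(l + 2)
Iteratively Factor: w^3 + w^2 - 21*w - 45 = (w + 3)*(w^2 - 2*w - 15) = (w + 3)^2*(w - 5)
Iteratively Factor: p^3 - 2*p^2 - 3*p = (p + 1)*(p^2 - 3*p) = p*(p + 1)*(p - 3)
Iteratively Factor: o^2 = (o)*(o)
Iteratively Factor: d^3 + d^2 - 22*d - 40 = (d + 2)*(d^2 - d - 20) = (d - 5)*(d + 2)*(d + 4)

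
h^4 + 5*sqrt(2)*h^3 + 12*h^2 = h^2*(h + 2*sqrt(2))*(h + 3*sqrt(2))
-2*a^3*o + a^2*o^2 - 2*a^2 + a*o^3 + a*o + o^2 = (-a + o)*(2*a + o)*(a*o + 1)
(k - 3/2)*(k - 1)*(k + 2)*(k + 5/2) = k^4 + 2*k^3 - 19*k^2/4 - 23*k/4 + 15/2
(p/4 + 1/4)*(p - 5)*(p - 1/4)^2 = p^4/4 - 9*p^3/8 - 47*p^2/64 + 9*p/16 - 5/64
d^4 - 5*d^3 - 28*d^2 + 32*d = d*(d - 8)*(d - 1)*(d + 4)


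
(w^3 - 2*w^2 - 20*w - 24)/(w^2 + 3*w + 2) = (w^2 - 4*w - 12)/(w + 1)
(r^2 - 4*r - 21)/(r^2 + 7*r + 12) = (r - 7)/(r + 4)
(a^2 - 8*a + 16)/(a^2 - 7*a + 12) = (a - 4)/(a - 3)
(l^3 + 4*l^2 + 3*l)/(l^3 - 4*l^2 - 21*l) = (l + 1)/(l - 7)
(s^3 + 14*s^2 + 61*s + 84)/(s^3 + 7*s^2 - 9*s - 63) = (s + 4)/(s - 3)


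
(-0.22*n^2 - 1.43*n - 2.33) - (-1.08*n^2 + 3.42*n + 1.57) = 0.86*n^2 - 4.85*n - 3.9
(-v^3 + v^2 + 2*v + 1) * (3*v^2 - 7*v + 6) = -3*v^5 + 10*v^4 - 7*v^3 - 5*v^2 + 5*v + 6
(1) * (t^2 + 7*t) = t^2 + 7*t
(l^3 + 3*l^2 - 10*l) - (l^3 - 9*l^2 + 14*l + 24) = 12*l^2 - 24*l - 24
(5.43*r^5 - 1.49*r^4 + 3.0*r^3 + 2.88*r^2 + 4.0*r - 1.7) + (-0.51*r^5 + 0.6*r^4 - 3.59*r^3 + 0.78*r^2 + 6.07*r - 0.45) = 4.92*r^5 - 0.89*r^4 - 0.59*r^3 + 3.66*r^2 + 10.07*r - 2.15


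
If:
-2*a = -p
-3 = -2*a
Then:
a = 3/2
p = 3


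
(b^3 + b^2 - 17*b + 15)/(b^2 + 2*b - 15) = b - 1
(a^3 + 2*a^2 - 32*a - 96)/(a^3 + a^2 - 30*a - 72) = (a + 4)/(a + 3)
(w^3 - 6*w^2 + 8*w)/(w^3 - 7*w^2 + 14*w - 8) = w/(w - 1)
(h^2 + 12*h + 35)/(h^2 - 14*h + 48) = (h^2 + 12*h + 35)/(h^2 - 14*h + 48)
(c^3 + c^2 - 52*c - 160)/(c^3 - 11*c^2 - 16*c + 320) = (c + 4)/(c - 8)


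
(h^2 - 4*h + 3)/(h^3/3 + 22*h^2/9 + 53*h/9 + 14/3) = 9*(h^2 - 4*h + 3)/(3*h^3 + 22*h^2 + 53*h + 42)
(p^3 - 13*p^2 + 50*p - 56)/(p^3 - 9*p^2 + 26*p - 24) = (p - 7)/(p - 3)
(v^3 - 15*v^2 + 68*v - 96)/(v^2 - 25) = (v^3 - 15*v^2 + 68*v - 96)/(v^2 - 25)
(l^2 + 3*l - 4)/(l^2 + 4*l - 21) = (l^2 + 3*l - 4)/(l^2 + 4*l - 21)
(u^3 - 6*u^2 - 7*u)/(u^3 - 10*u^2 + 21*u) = (u + 1)/(u - 3)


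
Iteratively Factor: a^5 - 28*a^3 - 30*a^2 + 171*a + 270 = (a + 3)*(a^4 - 3*a^3 - 19*a^2 + 27*a + 90) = (a - 3)*(a + 3)*(a^3 - 19*a - 30) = (a - 5)*(a - 3)*(a + 3)*(a^2 + 5*a + 6) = (a - 5)*(a - 3)*(a + 2)*(a + 3)*(a + 3)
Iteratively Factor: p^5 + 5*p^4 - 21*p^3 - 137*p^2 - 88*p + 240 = (p + 4)*(p^4 + p^3 - 25*p^2 - 37*p + 60) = (p - 1)*(p + 4)*(p^3 + 2*p^2 - 23*p - 60) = (p - 5)*(p - 1)*(p + 4)*(p^2 + 7*p + 12) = (p - 5)*(p - 1)*(p + 3)*(p + 4)*(p + 4)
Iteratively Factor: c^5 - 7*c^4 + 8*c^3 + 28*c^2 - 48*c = (c - 3)*(c^4 - 4*c^3 - 4*c^2 + 16*c) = c*(c - 3)*(c^3 - 4*c^2 - 4*c + 16) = c*(c - 4)*(c - 3)*(c^2 - 4) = c*(c - 4)*(c - 3)*(c + 2)*(c - 2)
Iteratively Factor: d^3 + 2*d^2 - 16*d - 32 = (d + 4)*(d^2 - 2*d - 8) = (d - 4)*(d + 4)*(d + 2)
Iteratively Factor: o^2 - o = (o - 1)*(o)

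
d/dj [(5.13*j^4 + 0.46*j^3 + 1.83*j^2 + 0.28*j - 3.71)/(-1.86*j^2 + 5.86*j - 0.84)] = (-19.0836*j^5 + 89.3298*j^4 - 11.8456*j^3 + 10.0854*j^2 - 16.8756*j + 21.5054)/(3.4596*j^4 - 21.7992*j^3 + 37.4644*j^2 - 9.8448*j + 0.7056)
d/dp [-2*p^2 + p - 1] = 1 - 4*p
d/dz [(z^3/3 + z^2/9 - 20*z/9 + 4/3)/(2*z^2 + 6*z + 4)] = (3*z^4 + 18*z^3 + 41*z^2 - 20*z - 76)/(18*(z^4 + 6*z^3 + 13*z^2 + 12*z + 4))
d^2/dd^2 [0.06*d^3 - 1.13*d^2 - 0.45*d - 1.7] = 0.36*d - 2.26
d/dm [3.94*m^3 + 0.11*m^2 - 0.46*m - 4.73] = 11.82*m^2 + 0.22*m - 0.46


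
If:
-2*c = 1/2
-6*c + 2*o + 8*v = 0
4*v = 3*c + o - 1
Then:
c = -1/4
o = 1/2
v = -5/16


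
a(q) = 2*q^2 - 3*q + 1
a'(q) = 4*q - 3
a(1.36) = 0.62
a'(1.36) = 2.44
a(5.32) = 41.64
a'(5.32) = 18.28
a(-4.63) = 57.76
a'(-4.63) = -21.52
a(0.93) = -0.06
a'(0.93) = 0.72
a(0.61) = -0.09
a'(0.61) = -0.56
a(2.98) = 9.82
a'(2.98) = 8.92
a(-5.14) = 69.26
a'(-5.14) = -23.56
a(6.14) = 57.98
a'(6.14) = 21.56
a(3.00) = 10.00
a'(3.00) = 9.00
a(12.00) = 253.00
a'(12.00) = 45.00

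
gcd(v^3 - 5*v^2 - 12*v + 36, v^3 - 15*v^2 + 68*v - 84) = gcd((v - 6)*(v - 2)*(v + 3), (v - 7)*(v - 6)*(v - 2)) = v^2 - 8*v + 12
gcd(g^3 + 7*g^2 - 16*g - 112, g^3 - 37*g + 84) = g^2 + 3*g - 28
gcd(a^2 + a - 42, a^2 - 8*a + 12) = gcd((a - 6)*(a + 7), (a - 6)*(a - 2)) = a - 6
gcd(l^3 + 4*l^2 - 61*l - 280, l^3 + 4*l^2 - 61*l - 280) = l^3 + 4*l^2 - 61*l - 280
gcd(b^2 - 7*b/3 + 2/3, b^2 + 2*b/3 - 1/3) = b - 1/3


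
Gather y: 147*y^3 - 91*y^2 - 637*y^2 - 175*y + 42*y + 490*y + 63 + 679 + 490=147*y^3 - 728*y^2 + 357*y + 1232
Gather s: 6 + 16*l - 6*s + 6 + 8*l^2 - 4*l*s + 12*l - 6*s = 8*l^2 + 28*l + s*(-4*l - 12) + 12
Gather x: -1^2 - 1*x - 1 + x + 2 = 0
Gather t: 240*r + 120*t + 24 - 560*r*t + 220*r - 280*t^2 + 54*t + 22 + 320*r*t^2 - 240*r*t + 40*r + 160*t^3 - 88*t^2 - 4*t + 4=500*r + 160*t^3 + t^2*(320*r - 368) + t*(170 - 800*r) + 50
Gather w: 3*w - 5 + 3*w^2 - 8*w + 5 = 3*w^2 - 5*w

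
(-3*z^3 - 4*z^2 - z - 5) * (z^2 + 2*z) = -3*z^5 - 10*z^4 - 9*z^3 - 7*z^2 - 10*z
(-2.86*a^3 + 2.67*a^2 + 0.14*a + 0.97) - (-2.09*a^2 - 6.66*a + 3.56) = -2.86*a^3 + 4.76*a^2 + 6.8*a - 2.59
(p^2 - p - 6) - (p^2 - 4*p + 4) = 3*p - 10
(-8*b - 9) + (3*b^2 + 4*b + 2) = 3*b^2 - 4*b - 7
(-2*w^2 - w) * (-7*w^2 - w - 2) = 14*w^4 + 9*w^3 + 5*w^2 + 2*w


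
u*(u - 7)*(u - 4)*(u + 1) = u^4 - 10*u^3 + 17*u^2 + 28*u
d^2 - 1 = (d - 1)*(d + 1)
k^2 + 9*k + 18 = (k + 3)*(k + 6)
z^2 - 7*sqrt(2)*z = z*(z - 7*sqrt(2))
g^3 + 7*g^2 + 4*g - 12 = (g - 1)*(g + 2)*(g + 6)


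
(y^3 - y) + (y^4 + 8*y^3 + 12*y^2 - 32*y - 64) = y^4 + 9*y^3 + 12*y^2 - 33*y - 64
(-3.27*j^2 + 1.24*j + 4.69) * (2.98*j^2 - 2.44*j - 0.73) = -9.7446*j^4 + 11.674*j^3 + 13.3377*j^2 - 12.3488*j - 3.4237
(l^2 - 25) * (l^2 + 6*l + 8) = l^4 + 6*l^3 - 17*l^2 - 150*l - 200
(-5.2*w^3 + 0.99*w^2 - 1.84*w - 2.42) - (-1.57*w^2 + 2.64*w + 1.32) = -5.2*w^3 + 2.56*w^2 - 4.48*w - 3.74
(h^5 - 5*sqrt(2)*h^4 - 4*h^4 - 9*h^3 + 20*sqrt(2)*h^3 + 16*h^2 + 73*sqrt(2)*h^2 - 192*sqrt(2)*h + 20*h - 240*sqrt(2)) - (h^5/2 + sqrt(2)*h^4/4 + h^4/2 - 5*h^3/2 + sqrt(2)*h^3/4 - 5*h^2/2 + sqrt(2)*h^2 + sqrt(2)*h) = h^5/2 - 21*sqrt(2)*h^4/4 - 9*h^4/2 - 13*h^3/2 + 79*sqrt(2)*h^3/4 + 37*h^2/2 + 72*sqrt(2)*h^2 - 193*sqrt(2)*h + 20*h - 240*sqrt(2)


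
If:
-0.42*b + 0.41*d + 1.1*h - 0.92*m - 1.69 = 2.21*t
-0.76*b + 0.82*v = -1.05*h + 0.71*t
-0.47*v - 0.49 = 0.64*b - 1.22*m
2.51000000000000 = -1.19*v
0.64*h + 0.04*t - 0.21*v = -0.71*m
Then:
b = -0.56570963113529*t - 1.44238284929563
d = 3.42922097616385*t - 1.59395182052162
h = 0.26672445746398*t + 0.603208444255325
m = -0.296765708136546*t - 1.1675980011183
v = -2.11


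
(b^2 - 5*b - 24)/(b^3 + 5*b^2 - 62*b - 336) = (b + 3)/(b^2 + 13*b + 42)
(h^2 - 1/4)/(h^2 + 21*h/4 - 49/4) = (4*h^2 - 1)/(4*h^2 + 21*h - 49)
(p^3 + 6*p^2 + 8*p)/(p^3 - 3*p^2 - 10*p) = (p + 4)/(p - 5)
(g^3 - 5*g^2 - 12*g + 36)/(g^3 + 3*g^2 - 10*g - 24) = (g^3 - 5*g^2 - 12*g + 36)/(g^3 + 3*g^2 - 10*g - 24)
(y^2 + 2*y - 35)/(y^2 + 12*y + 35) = (y - 5)/(y + 5)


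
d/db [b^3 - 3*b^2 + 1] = 3*b*(b - 2)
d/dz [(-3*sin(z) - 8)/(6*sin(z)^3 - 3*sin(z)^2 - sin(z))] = (36*sin(z)^3 + 135*sin(z)^2 - 48*sin(z) - 8)*cos(z)/((6*sin(z)^2 - 3*sin(z) - 1)^2*sin(z)^2)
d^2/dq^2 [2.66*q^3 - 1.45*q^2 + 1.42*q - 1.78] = 15.96*q - 2.9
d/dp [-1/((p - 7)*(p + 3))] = 2*(p - 2)/((p - 7)^2*(p + 3)^2)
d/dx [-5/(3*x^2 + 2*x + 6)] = 10*(3*x + 1)/(3*x^2 + 2*x + 6)^2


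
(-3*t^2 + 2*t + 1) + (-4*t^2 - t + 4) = -7*t^2 + t + 5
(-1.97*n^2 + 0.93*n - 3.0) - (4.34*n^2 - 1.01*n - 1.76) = -6.31*n^2 + 1.94*n - 1.24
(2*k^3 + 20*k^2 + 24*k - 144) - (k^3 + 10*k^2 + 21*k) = k^3 + 10*k^2 + 3*k - 144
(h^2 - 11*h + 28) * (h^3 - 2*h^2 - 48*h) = h^5 - 13*h^4 + 2*h^3 + 472*h^2 - 1344*h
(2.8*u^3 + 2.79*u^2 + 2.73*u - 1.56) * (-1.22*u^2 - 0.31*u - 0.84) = -3.416*u^5 - 4.2718*u^4 - 6.5475*u^3 - 1.2867*u^2 - 1.8096*u + 1.3104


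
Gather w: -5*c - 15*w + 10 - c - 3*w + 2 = -6*c - 18*w + 12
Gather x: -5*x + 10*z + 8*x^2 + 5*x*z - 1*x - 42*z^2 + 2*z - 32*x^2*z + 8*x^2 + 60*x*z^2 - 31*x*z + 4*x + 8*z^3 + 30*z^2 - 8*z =x^2*(16 - 32*z) + x*(60*z^2 - 26*z - 2) + 8*z^3 - 12*z^2 + 4*z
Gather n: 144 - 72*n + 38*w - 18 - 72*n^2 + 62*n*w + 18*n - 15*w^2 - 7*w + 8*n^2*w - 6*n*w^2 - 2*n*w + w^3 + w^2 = n^2*(8*w - 72) + n*(-6*w^2 + 60*w - 54) + w^3 - 14*w^2 + 31*w + 126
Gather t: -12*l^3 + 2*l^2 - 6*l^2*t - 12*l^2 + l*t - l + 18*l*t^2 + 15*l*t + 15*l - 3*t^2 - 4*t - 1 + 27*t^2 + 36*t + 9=-12*l^3 - 10*l^2 + 14*l + t^2*(18*l + 24) + t*(-6*l^2 + 16*l + 32) + 8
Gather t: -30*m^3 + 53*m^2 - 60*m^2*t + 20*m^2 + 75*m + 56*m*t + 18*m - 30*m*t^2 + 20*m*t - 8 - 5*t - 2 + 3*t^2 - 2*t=-30*m^3 + 73*m^2 + 93*m + t^2*(3 - 30*m) + t*(-60*m^2 + 76*m - 7) - 10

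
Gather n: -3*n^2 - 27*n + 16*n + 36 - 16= -3*n^2 - 11*n + 20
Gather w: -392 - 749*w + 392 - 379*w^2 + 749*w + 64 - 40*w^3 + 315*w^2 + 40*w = -40*w^3 - 64*w^2 + 40*w + 64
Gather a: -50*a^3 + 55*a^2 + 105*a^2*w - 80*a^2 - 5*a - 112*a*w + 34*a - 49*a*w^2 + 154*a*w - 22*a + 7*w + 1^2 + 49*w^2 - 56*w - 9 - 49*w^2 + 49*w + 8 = -50*a^3 + a^2*(105*w - 25) + a*(-49*w^2 + 42*w + 7)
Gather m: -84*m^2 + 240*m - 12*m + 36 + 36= -84*m^2 + 228*m + 72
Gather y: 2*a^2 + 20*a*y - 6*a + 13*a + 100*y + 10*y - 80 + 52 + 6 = 2*a^2 + 7*a + y*(20*a + 110) - 22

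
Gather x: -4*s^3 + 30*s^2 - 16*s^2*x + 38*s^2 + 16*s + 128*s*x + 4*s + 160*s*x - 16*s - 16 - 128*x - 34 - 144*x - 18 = -4*s^3 + 68*s^2 + 4*s + x*(-16*s^2 + 288*s - 272) - 68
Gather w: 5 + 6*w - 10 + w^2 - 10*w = w^2 - 4*w - 5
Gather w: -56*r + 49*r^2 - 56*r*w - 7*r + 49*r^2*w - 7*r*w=49*r^2 - 63*r + w*(49*r^2 - 63*r)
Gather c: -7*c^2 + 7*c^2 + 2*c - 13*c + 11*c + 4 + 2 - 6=0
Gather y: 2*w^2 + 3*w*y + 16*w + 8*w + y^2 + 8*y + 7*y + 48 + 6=2*w^2 + 24*w + y^2 + y*(3*w + 15) + 54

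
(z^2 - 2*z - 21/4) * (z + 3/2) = z^3 - z^2/2 - 33*z/4 - 63/8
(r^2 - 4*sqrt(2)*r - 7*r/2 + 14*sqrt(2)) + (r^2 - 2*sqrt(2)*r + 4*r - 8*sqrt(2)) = 2*r^2 - 6*sqrt(2)*r + r/2 + 6*sqrt(2)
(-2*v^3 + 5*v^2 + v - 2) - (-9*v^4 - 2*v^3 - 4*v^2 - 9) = 9*v^4 + 9*v^2 + v + 7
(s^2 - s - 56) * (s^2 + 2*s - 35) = s^4 + s^3 - 93*s^2 - 77*s + 1960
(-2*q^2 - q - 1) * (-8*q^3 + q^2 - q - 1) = 16*q^5 + 6*q^4 + 9*q^3 + 2*q^2 + 2*q + 1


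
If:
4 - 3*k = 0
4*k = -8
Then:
No Solution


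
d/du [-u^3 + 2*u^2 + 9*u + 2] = -3*u^2 + 4*u + 9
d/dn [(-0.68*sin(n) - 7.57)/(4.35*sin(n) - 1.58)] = 34.0039*cos(n)/(4.35*sin(n) - 1.58)^2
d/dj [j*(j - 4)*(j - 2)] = 3*j^2 - 12*j + 8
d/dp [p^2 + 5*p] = 2*p + 5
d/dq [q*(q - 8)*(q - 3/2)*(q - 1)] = 4*q^3 - 63*q^2/2 + 43*q - 12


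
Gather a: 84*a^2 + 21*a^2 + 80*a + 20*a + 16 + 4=105*a^2 + 100*a + 20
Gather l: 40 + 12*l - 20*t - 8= 12*l - 20*t + 32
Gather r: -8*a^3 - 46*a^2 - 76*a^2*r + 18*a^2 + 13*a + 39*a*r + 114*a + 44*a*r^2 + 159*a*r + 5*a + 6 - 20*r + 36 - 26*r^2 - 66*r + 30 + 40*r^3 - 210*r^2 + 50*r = -8*a^3 - 28*a^2 + 132*a + 40*r^3 + r^2*(44*a - 236) + r*(-76*a^2 + 198*a - 36) + 72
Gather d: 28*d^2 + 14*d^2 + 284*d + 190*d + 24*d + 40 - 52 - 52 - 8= 42*d^2 + 498*d - 72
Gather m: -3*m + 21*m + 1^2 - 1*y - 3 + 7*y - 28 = 18*m + 6*y - 30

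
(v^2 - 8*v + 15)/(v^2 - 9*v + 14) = (v^2 - 8*v + 15)/(v^2 - 9*v + 14)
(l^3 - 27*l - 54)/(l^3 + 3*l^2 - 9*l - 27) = (l - 6)/(l - 3)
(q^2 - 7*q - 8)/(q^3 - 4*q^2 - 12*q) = (-q^2 + 7*q + 8)/(q*(-q^2 + 4*q + 12))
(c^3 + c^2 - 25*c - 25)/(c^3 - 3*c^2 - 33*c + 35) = (c^2 - 4*c - 5)/(c^2 - 8*c + 7)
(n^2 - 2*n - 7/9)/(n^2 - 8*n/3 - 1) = (n - 7/3)/(n - 3)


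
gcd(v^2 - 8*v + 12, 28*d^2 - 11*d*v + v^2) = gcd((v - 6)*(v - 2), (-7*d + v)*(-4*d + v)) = 1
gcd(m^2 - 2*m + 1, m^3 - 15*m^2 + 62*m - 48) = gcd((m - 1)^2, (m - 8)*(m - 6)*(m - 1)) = m - 1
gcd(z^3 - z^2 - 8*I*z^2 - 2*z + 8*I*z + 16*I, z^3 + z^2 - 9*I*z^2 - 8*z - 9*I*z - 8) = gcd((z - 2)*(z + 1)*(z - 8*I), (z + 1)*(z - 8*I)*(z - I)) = z^2 + z*(1 - 8*I) - 8*I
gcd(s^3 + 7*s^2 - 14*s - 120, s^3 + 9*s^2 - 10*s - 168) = s^2 + 2*s - 24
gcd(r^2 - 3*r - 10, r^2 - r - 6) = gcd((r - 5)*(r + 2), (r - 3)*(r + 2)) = r + 2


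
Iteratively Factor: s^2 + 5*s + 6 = (s + 3)*(s + 2)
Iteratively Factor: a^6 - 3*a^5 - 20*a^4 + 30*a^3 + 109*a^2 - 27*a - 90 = (a + 3)*(a^5 - 6*a^4 - 2*a^3 + 36*a^2 + a - 30) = (a + 1)*(a + 3)*(a^4 - 7*a^3 + 5*a^2 + 31*a - 30) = (a + 1)*(a + 2)*(a + 3)*(a^3 - 9*a^2 + 23*a - 15) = (a - 3)*(a + 1)*(a + 2)*(a + 3)*(a^2 - 6*a + 5) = (a - 3)*(a - 1)*(a + 1)*(a + 2)*(a + 3)*(a - 5)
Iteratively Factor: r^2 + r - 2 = (r + 2)*(r - 1)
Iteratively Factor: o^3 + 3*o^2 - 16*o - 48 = (o + 4)*(o^2 - o - 12) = (o - 4)*(o + 4)*(o + 3)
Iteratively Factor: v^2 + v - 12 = (v - 3)*(v + 4)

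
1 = 1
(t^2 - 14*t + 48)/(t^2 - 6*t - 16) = (t - 6)/(t + 2)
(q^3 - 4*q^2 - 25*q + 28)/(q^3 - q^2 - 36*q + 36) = (q^2 - 3*q - 28)/(q^2 - 36)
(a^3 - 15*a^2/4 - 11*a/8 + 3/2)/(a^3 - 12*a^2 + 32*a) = (a^2 + a/4 - 3/8)/(a*(a - 8))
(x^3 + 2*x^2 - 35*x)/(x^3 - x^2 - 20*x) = (x + 7)/(x + 4)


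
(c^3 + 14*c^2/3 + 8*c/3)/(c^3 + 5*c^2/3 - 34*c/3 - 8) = c/(c - 3)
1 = 1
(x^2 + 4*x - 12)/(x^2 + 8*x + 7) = (x^2 + 4*x - 12)/(x^2 + 8*x + 7)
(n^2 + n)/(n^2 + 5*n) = (n + 1)/(n + 5)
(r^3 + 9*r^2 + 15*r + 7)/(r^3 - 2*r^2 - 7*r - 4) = (r + 7)/(r - 4)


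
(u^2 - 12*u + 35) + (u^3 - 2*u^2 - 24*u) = u^3 - u^2 - 36*u + 35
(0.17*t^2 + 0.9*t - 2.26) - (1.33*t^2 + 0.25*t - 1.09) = -1.16*t^2 + 0.65*t - 1.17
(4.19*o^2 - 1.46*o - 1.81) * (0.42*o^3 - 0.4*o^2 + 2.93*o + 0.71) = 1.7598*o^5 - 2.2892*o^4 + 12.1005*o^3 - 0.5789*o^2 - 6.3399*o - 1.2851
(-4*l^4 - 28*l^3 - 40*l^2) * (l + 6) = -4*l^5 - 52*l^4 - 208*l^3 - 240*l^2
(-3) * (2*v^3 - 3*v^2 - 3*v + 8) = -6*v^3 + 9*v^2 + 9*v - 24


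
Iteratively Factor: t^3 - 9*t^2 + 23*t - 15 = (t - 3)*(t^2 - 6*t + 5) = (t - 3)*(t - 1)*(t - 5)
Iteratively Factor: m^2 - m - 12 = (m + 3)*(m - 4)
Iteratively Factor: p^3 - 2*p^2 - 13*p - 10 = (p + 2)*(p^2 - 4*p - 5) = (p - 5)*(p + 2)*(p + 1)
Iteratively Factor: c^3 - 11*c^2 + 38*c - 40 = (c - 2)*(c^2 - 9*c + 20) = (c - 4)*(c - 2)*(c - 5)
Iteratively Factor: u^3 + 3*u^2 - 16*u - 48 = (u + 3)*(u^2 - 16) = (u - 4)*(u + 3)*(u + 4)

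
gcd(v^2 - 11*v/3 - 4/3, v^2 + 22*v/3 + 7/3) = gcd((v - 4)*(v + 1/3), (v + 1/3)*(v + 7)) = v + 1/3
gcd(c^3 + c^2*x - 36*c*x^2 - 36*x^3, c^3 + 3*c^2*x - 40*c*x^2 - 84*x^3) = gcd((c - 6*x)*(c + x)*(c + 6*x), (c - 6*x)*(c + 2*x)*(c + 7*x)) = -c + 6*x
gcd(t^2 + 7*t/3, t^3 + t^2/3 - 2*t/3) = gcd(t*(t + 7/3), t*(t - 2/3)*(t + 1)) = t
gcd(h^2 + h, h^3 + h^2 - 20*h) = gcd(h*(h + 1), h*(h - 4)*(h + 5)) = h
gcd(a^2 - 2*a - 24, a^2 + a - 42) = a - 6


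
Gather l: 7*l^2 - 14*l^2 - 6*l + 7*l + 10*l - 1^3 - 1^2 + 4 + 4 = -7*l^2 + 11*l + 6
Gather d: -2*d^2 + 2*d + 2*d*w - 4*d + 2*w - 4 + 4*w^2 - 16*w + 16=-2*d^2 + d*(2*w - 2) + 4*w^2 - 14*w + 12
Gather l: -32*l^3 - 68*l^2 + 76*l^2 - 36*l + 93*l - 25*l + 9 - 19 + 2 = -32*l^3 + 8*l^2 + 32*l - 8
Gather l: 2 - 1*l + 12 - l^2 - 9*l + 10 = -l^2 - 10*l + 24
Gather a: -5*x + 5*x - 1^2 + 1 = 0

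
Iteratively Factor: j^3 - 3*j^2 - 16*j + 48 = (j - 3)*(j^2 - 16) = (j - 4)*(j - 3)*(j + 4)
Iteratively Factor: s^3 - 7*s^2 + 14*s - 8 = (s - 1)*(s^2 - 6*s + 8) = (s - 4)*(s - 1)*(s - 2)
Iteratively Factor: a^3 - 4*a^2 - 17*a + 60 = (a + 4)*(a^2 - 8*a + 15) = (a - 5)*(a + 4)*(a - 3)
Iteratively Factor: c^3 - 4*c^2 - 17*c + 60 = (c - 5)*(c^2 + c - 12) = (c - 5)*(c - 3)*(c + 4)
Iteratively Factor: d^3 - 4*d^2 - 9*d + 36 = (d + 3)*(d^2 - 7*d + 12) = (d - 3)*(d + 3)*(d - 4)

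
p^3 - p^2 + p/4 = p*(p - 1/2)^2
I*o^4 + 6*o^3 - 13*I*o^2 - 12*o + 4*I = (o - 2*I)^2*(o - I)*(I*o + 1)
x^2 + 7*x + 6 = (x + 1)*(x + 6)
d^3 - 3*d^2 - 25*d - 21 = (d - 7)*(d + 1)*(d + 3)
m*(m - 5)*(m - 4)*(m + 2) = m^4 - 7*m^3 + 2*m^2 + 40*m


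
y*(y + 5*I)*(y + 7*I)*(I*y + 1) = I*y^4 - 11*y^3 - 23*I*y^2 - 35*y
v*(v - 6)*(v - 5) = v^3 - 11*v^2 + 30*v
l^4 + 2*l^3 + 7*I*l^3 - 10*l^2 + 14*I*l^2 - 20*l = l*(l + 2)*(l + 2*I)*(l + 5*I)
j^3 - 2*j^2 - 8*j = j*(j - 4)*(j + 2)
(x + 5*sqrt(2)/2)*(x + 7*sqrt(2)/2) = x^2 + 6*sqrt(2)*x + 35/2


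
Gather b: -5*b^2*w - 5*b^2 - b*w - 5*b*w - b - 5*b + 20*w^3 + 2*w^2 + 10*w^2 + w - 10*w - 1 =b^2*(-5*w - 5) + b*(-6*w - 6) + 20*w^3 + 12*w^2 - 9*w - 1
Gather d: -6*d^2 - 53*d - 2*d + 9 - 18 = -6*d^2 - 55*d - 9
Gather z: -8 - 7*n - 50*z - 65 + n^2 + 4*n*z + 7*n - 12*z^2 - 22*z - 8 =n^2 - 12*z^2 + z*(4*n - 72) - 81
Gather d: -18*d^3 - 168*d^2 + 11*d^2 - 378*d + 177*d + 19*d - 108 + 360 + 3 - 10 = -18*d^3 - 157*d^2 - 182*d + 245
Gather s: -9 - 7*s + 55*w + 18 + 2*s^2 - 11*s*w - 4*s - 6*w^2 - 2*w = 2*s^2 + s*(-11*w - 11) - 6*w^2 + 53*w + 9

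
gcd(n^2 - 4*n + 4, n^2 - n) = 1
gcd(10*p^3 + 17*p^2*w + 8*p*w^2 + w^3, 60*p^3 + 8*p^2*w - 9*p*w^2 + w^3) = 2*p + w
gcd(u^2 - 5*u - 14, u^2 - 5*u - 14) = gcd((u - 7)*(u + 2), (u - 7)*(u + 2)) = u^2 - 5*u - 14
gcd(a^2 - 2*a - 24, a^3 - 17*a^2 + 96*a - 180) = a - 6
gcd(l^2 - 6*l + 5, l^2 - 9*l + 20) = l - 5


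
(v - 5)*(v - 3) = v^2 - 8*v + 15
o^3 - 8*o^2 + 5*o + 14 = (o - 7)*(o - 2)*(o + 1)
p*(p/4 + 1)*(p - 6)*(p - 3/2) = p^4/4 - 7*p^3/8 - 21*p^2/4 + 9*p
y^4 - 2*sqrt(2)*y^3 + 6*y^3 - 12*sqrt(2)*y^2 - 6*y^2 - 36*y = y*(y + 6)*(y - 3*sqrt(2))*(y + sqrt(2))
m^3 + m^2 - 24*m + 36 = (m - 3)*(m - 2)*(m + 6)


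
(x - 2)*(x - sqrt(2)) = x^2 - 2*x - sqrt(2)*x + 2*sqrt(2)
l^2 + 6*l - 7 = (l - 1)*(l + 7)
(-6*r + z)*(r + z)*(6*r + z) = -36*r^3 - 36*r^2*z + r*z^2 + z^3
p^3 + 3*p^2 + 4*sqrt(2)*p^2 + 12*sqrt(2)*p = p*(p + 3)*(p + 4*sqrt(2))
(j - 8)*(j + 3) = j^2 - 5*j - 24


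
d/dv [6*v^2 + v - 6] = 12*v + 1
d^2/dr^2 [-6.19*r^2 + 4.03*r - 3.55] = -12.3800000000000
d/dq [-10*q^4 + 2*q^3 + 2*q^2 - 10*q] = -40*q^3 + 6*q^2 + 4*q - 10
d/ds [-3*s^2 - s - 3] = -6*s - 1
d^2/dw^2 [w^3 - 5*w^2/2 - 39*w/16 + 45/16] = 6*w - 5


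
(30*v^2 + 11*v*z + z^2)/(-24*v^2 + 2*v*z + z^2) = (5*v + z)/(-4*v + z)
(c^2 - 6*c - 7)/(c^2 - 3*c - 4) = (c - 7)/(c - 4)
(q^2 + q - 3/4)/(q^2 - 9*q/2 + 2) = (q + 3/2)/(q - 4)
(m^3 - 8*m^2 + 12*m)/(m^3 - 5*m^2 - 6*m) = (m - 2)/(m + 1)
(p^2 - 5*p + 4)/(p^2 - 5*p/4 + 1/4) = 4*(p - 4)/(4*p - 1)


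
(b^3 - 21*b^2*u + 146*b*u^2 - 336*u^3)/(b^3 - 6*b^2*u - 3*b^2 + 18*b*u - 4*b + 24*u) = (b^2 - 15*b*u + 56*u^2)/(b^2 - 3*b - 4)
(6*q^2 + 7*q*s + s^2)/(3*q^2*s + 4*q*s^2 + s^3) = (6*q + s)/(s*(3*q + s))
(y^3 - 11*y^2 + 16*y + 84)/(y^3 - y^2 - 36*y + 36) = (y^2 - 5*y - 14)/(y^2 + 5*y - 6)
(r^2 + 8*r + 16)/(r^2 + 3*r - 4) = (r + 4)/(r - 1)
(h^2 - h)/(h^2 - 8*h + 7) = h/(h - 7)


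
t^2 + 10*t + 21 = (t + 3)*(t + 7)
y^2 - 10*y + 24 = (y - 6)*(y - 4)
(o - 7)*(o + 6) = o^2 - o - 42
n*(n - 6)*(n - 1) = n^3 - 7*n^2 + 6*n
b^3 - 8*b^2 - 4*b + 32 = (b - 8)*(b - 2)*(b + 2)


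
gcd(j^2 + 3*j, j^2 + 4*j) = j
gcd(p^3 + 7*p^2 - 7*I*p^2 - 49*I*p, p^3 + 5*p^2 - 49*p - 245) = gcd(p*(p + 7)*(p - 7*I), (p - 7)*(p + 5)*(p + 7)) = p + 7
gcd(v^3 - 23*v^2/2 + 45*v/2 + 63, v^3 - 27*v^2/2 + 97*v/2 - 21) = v^2 - 13*v + 42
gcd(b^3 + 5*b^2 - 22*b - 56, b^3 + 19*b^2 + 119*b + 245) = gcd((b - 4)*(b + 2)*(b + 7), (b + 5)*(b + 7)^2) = b + 7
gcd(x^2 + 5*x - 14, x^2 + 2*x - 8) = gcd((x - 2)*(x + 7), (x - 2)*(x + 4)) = x - 2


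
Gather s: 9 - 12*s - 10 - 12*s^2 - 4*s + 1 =-12*s^2 - 16*s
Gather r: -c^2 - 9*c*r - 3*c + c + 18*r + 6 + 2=-c^2 - 2*c + r*(18 - 9*c) + 8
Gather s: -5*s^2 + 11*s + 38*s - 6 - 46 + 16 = -5*s^2 + 49*s - 36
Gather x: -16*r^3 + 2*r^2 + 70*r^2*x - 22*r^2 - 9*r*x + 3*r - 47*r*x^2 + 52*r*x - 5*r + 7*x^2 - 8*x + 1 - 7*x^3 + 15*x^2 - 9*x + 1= -16*r^3 - 20*r^2 - 2*r - 7*x^3 + x^2*(22 - 47*r) + x*(70*r^2 + 43*r - 17) + 2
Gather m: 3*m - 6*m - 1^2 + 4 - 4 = -3*m - 1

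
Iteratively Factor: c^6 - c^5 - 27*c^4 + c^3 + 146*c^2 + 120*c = (c - 3)*(c^5 + 2*c^4 - 21*c^3 - 62*c^2 - 40*c) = (c - 3)*(c + 1)*(c^4 + c^3 - 22*c^2 - 40*c) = (c - 3)*(c + 1)*(c + 4)*(c^3 - 3*c^2 - 10*c) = c*(c - 3)*(c + 1)*(c + 4)*(c^2 - 3*c - 10) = c*(c - 5)*(c - 3)*(c + 1)*(c + 4)*(c + 2)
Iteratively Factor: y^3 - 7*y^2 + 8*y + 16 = (y - 4)*(y^2 - 3*y - 4) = (y - 4)*(y + 1)*(y - 4)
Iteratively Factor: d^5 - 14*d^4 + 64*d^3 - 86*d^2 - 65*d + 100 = (d - 5)*(d^4 - 9*d^3 + 19*d^2 + 9*d - 20) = (d - 5)^2*(d^3 - 4*d^2 - d + 4) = (d - 5)^2*(d + 1)*(d^2 - 5*d + 4) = (d - 5)^2*(d - 4)*(d + 1)*(d - 1)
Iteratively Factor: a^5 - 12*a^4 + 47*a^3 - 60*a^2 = (a - 3)*(a^4 - 9*a^3 + 20*a^2) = a*(a - 3)*(a^3 - 9*a^2 + 20*a) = a*(a - 4)*(a - 3)*(a^2 - 5*a) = a^2*(a - 4)*(a - 3)*(a - 5)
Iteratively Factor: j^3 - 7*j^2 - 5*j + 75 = (j - 5)*(j^2 - 2*j - 15) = (j - 5)*(j + 3)*(j - 5)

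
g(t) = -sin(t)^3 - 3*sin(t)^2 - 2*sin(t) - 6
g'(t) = -3*sin(t)^2*cos(t) - 6*sin(t)*cos(t) - 2*cos(t)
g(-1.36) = -5.98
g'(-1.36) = 0.21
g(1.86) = -11.55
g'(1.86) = 3.00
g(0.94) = -10.10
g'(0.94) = -5.19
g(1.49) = -11.96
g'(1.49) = -0.88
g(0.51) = -7.81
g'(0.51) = -4.93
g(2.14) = -10.41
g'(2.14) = 4.95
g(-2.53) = -5.65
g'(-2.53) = -0.37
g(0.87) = -9.73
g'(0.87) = -5.38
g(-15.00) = -5.69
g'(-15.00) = -0.48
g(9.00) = -7.40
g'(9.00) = 4.54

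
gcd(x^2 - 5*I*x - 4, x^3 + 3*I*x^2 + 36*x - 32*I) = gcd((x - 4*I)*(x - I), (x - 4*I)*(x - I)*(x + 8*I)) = x^2 - 5*I*x - 4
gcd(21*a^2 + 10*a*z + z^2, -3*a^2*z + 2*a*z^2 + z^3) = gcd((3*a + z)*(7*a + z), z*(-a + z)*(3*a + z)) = 3*a + z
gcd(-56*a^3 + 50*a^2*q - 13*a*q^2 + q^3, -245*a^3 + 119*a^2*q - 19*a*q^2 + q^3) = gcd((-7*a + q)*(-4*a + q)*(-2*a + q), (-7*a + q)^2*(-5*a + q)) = -7*a + q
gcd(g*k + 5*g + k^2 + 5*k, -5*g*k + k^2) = 1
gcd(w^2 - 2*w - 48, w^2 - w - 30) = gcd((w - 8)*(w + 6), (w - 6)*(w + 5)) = 1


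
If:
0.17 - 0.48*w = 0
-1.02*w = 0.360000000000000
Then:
No Solution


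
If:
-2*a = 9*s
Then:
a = -9*s/2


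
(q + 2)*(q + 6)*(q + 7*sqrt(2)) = q^3 + 8*q^2 + 7*sqrt(2)*q^2 + 12*q + 56*sqrt(2)*q + 84*sqrt(2)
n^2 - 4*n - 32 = (n - 8)*(n + 4)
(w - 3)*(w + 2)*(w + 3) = w^3 + 2*w^2 - 9*w - 18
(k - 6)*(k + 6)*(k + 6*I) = k^3 + 6*I*k^2 - 36*k - 216*I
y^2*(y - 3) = y^3 - 3*y^2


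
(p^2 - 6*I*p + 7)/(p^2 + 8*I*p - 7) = (p - 7*I)/(p + 7*I)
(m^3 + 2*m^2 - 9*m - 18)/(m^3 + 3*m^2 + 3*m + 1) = (m^3 + 2*m^2 - 9*m - 18)/(m^3 + 3*m^2 + 3*m + 1)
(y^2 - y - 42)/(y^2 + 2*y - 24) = (y - 7)/(y - 4)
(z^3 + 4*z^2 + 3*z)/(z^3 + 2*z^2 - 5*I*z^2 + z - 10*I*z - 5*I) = z*(z + 3)/(z^2 + z*(1 - 5*I) - 5*I)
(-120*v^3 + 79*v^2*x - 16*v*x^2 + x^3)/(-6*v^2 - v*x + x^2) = (40*v^2 - 13*v*x + x^2)/(2*v + x)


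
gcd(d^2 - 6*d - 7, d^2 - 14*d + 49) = d - 7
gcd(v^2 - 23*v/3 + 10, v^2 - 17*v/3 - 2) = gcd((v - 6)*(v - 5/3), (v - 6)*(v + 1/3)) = v - 6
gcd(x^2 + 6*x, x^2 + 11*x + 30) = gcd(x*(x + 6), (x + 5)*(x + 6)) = x + 6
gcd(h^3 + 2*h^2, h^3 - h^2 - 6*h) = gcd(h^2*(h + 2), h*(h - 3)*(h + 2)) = h^2 + 2*h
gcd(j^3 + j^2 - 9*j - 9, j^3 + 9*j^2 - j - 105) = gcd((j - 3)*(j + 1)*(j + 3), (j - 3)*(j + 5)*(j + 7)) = j - 3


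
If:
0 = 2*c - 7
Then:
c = 7/2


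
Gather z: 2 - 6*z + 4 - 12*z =6 - 18*z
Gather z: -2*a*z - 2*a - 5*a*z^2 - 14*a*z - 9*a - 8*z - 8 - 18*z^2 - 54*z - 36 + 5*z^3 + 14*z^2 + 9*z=-11*a + 5*z^3 + z^2*(-5*a - 4) + z*(-16*a - 53) - 44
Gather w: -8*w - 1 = -8*w - 1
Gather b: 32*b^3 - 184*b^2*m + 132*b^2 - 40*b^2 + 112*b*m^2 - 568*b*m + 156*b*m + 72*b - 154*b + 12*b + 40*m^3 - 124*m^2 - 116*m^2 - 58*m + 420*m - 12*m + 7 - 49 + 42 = 32*b^3 + b^2*(92 - 184*m) + b*(112*m^2 - 412*m - 70) + 40*m^3 - 240*m^2 + 350*m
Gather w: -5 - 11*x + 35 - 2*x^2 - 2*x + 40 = -2*x^2 - 13*x + 70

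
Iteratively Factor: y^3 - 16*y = (y)*(y^2 - 16) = y*(y - 4)*(y + 4)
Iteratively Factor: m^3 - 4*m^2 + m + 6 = (m + 1)*(m^2 - 5*m + 6) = (m - 3)*(m + 1)*(m - 2)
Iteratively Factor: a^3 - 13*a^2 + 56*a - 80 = (a - 4)*(a^2 - 9*a + 20) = (a - 4)^2*(a - 5)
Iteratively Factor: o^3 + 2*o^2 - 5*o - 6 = (o + 1)*(o^2 + o - 6) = (o - 2)*(o + 1)*(o + 3)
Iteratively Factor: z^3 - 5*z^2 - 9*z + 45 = (z + 3)*(z^2 - 8*z + 15) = (z - 5)*(z + 3)*(z - 3)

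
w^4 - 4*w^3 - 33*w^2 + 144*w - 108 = (w - 6)*(w - 3)*(w - 1)*(w + 6)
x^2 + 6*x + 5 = (x + 1)*(x + 5)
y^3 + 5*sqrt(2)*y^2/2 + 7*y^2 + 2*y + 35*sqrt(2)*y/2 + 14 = (y + 7)*(y + sqrt(2)/2)*(y + 2*sqrt(2))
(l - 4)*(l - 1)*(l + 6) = l^3 + l^2 - 26*l + 24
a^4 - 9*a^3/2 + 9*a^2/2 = a^2*(a - 3)*(a - 3/2)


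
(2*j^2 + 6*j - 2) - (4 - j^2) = 3*j^2 + 6*j - 6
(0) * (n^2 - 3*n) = 0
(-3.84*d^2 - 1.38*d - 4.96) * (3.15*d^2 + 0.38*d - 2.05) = -12.096*d^4 - 5.8062*d^3 - 8.2764*d^2 + 0.9442*d + 10.168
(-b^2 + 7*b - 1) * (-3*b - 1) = 3*b^3 - 20*b^2 - 4*b + 1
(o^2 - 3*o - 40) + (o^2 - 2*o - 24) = 2*o^2 - 5*o - 64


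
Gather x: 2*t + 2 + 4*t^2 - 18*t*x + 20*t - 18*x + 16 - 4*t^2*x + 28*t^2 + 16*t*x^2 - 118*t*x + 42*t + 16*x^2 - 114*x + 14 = 32*t^2 + 64*t + x^2*(16*t + 16) + x*(-4*t^2 - 136*t - 132) + 32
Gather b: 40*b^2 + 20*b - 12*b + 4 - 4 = 40*b^2 + 8*b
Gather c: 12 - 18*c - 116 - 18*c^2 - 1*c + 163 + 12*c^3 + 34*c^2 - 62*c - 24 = 12*c^3 + 16*c^2 - 81*c + 35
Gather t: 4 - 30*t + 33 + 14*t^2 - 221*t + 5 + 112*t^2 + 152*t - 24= 126*t^2 - 99*t + 18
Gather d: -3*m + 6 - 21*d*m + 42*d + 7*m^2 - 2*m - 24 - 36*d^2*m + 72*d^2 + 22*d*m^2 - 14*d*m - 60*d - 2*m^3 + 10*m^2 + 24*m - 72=d^2*(72 - 36*m) + d*(22*m^2 - 35*m - 18) - 2*m^3 + 17*m^2 + 19*m - 90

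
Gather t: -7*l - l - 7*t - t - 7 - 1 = -8*l - 8*t - 8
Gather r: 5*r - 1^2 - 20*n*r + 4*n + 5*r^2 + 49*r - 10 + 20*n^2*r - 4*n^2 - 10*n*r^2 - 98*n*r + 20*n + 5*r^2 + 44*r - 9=-4*n^2 + 24*n + r^2*(10 - 10*n) + r*(20*n^2 - 118*n + 98) - 20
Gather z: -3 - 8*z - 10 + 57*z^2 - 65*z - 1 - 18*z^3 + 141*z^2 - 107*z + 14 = -18*z^3 + 198*z^2 - 180*z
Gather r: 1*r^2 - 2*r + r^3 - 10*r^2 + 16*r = r^3 - 9*r^2 + 14*r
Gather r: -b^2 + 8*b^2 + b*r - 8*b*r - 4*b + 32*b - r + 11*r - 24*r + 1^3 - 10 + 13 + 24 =7*b^2 + 28*b + r*(-7*b - 14) + 28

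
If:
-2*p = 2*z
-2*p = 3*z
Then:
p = 0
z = 0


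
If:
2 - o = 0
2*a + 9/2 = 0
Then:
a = -9/4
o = 2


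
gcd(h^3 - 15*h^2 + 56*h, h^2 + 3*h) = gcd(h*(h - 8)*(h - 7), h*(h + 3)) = h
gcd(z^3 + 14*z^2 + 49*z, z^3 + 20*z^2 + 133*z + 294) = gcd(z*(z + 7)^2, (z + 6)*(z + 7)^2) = z^2 + 14*z + 49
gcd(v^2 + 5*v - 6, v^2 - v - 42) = v + 6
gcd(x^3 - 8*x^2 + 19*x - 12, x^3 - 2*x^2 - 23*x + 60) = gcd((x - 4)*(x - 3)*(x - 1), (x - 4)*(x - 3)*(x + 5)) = x^2 - 7*x + 12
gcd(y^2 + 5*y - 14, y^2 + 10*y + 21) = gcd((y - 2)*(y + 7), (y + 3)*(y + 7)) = y + 7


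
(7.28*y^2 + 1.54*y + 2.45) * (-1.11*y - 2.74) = -8.0808*y^3 - 21.6566*y^2 - 6.9391*y - 6.713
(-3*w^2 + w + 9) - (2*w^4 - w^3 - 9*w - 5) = -2*w^4 + w^3 - 3*w^2 + 10*w + 14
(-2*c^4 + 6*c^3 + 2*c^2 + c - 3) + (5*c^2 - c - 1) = -2*c^4 + 6*c^3 + 7*c^2 - 4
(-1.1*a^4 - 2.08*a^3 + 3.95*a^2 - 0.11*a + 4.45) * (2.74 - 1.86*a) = 2.046*a^5 + 0.8548*a^4 - 13.0462*a^3 + 11.0276*a^2 - 8.5784*a + 12.193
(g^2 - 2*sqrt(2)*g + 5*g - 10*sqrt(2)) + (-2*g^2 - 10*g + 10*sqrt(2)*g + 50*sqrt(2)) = -g^2 - 5*g + 8*sqrt(2)*g + 40*sqrt(2)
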